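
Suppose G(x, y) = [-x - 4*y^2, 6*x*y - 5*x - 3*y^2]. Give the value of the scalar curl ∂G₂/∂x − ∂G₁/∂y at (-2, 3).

∂G₂/∂x = 6*y - 5
∂G₁/∂y = -8*y
Scalar curl = 14*y - 5
At (-2, 3): 37.

37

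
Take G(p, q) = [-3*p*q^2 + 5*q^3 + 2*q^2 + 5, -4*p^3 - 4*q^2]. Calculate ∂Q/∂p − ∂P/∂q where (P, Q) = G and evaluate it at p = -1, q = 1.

-37

∂G₂/∂p = -12*p^2
∂G₁/∂q = -6*p*q + 15*q^2 + 4*q
Scalar curl = -12*p^2 + 6*p*q - 15*q^2 - 4*q
At (-1, 1): -37.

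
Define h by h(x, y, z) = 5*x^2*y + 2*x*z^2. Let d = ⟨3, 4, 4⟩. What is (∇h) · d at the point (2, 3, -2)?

∂h/∂x = 10*x*y + 2*z^2
∂h/∂y = 5*x^2
∂h/∂z = 4*x*z
∇h at (2, 3, -2) = (68, 20, -16)
∇h · d = (68)(3) + (20)(4) + (-16)(4) = 220

220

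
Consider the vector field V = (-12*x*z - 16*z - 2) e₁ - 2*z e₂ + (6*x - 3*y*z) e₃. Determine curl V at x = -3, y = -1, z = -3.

(11, 14, 0)

(∇×V)₁ = ∂V₃/∂y − ∂V₂/∂z = -3*z + 2
(∇×V)₂ = ∂V₁/∂z − ∂V₃/∂x = -12*x - 22
(∇×V)₃ = ∂V₂/∂x − ∂V₁/∂y = 0
∇×V = (-3*z + 2, -12*x - 22, 0)
At (-3, -1, -3): (11, 14, 0).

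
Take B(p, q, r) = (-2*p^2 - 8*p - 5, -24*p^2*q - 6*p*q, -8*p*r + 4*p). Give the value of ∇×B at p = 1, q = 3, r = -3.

(∇×B)₁ = ∂B₃/∂q − ∂B₂/∂r = 0
(∇×B)₂ = ∂B₁/∂r − ∂B₃/∂p = 8*r - 4
(∇×B)₃ = ∂B₂/∂p − ∂B₁/∂q = -48*p*q - 6*q
∇×B = (0, 8*r - 4, -48*p*q - 6*q)
At (1, 3, -3): (0, -28, -162).

(0, -28, -162)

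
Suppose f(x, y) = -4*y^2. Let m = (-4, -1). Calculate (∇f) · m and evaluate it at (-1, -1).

∂f/∂x = 0
∂f/∂y = -8*y
∇f at (-1, -1) = (0, 8)
∇f · m = (0)(-4) + (8)(-1) = -8

-8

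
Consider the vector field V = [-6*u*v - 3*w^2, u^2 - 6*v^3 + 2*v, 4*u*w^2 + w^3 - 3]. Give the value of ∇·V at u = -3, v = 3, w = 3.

∂V₁/∂u = -6*v
∂V₂/∂v = -18*v^2 + 2
∂V₃/∂w = 8*u*w + 3*w^2
∇·V = 8*u*w - 18*v^2 - 6*v + 3*w^2 + 2
At (-3, 3, 3): -223.

-223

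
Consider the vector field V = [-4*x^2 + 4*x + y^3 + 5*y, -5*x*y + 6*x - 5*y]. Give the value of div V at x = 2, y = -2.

∂V₁/∂x = -8*x + 4
∂V₂/∂y = -5*x - 5
∇·V = -13*x - 1
At (2, -2): -27.

-27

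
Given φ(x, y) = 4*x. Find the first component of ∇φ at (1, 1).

(∇φ)_1 = ∂φ/∂x = 4
At (1, 1): 4.

4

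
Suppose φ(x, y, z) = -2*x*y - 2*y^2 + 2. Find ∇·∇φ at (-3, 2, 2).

-4

∂²φ/∂x² = 0
∂²φ/∂y² = -4
∂²φ/∂z² = 0
∇²φ = -4
At (-3, 2, 2): -4.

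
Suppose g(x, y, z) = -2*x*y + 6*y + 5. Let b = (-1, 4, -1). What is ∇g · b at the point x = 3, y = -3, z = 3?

-6

∂g/∂x = -2*y
∂g/∂y = -2*x + 6
∂g/∂z = 0
∇g at (3, -3, 3) = (6, 0, 0)
∇g · b = (6)(-1) + (0)(4) + (0)(-1) = -6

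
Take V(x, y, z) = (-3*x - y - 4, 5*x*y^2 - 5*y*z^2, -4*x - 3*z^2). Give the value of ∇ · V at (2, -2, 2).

-75

∂V₁/∂x = -3
∂V₂/∂y = 10*x*y - 5*z^2
∂V₃/∂z = -6*z
∇·V = 10*x*y - 5*z^2 - 6*z - 3
At (2, -2, 2): -75.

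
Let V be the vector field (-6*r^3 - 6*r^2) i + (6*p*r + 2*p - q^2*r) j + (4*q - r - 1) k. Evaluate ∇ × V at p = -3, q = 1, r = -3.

(23, -126, -16)

(∇×V)₁ = ∂V₃/∂q − ∂V₂/∂r = -6*p + q^2 + 4
(∇×V)₂ = ∂V₁/∂r − ∂V₃/∂p = -18*r^2 - 12*r
(∇×V)₃ = ∂V₂/∂p − ∂V₁/∂q = 6*r + 2
∇×V = (-6*p + q^2 + 4, -18*r^2 - 12*r, 6*r + 2)
At (-3, 1, -3): (23, -126, -16).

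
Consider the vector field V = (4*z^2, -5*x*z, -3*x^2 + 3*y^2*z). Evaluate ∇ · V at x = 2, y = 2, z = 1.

12

∂V₁/∂x = 0
∂V₂/∂y = 0
∂V₃/∂z = 3*y^2
∇·V = 3*y^2
At (2, 2, 1): 12.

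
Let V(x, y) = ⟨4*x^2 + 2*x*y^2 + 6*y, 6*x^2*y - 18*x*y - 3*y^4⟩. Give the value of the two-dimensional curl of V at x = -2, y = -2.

62

∂V₂/∂x = 12*x*y - 18*y
∂V₁/∂y = 4*x*y + 6
Scalar curl = 8*x*y - 18*y - 6
At (-2, -2): 62.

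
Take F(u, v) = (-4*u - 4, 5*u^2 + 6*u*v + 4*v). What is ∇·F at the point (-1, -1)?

-6

∂F₁/∂u = -4
∂F₂/∂v = 6*u + 4
∇·F = 6*u
At (-1, -1): -6.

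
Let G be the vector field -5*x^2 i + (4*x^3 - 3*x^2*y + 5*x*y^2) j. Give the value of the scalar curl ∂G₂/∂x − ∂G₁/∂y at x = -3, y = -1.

∂G₂/∂x = 12*x^2 - 6*x*y + 5*y^2
∂G₁/∂y = 0
Scalar curl = 12*x^2 - 6*x*y + 5*y^2
At (-3, -1): 95.

95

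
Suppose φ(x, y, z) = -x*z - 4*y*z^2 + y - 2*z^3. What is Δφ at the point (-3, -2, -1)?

28

∂²φ/∂x² = 0
∂²φ/∂y² = 0
∂²φ/∂z² = -4*(2*y + 3*z)
∇²φ = -8*y - 12*z
At (-3, -2, -1): 28.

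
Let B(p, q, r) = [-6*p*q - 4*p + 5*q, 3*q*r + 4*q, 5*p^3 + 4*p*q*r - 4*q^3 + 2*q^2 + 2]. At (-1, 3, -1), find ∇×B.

(∇×B)₁ = ∂B₃/∂q − ∂B₂/∂r = 4*p*r - 12*q^2 + q
(∇×B)₂ = ∂B₁/∂r − ∂B₃/∂p = -15*p^2 - 4*q*r
(∇×B)₃ = ∂B₂/∂p − ∂B₁/∂q = 6*p - 5
∇×B = (4*p*r - 12*q^2 + q, -15*p^2 - 4*q*r, 6*p - 5)
At (-1, 3, -1): (-101, -3, -11).

(-101, -3, -11)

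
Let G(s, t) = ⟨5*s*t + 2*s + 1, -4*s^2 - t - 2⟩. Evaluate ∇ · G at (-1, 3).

∂G₁/∂s = 5*t + 2
∂G₂/∂t = -1
∇·G = 5*t + 1
At (-1, 3): 16.

16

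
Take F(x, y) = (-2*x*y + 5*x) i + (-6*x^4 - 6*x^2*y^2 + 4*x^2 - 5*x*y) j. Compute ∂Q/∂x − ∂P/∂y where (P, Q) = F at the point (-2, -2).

∂F₂/∂x = -24*x^3 - 12*x*y^2 + 8*x - 5*y
∂F₁/∂y = -2*x
Scalar curl = -24*x^3 - 12*x*y^2 + 10*x - 5*y
At (-2, -2): 278.

278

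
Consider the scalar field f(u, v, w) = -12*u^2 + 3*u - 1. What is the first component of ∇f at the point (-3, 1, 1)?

75

(∇f)_1 = ∂f/∂u = -24*u + 3
At (-3, 1, 1): 75.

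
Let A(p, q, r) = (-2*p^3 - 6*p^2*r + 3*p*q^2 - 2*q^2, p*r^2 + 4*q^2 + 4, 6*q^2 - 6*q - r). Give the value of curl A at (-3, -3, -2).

(∇×A)₁ = ∂A₃/∂q − ∂A₂/∂r = -2*p*r + 12*q - 6
(∇×A)₂ = ∂A₁/∂r − ∂A₃/∂p = -6*p^2
(∇×A)₃ = ∂A₂/∂p − ∂A₁/∂q = -6*p*q + 4*q + r^2
∇×A = (-2*p*r + 12*q - 6, -6*p^2, -6*p*q + 4*q + r^2)
At (-3, -3, -2): (-54, -54, -62).

(-54, -54, -62)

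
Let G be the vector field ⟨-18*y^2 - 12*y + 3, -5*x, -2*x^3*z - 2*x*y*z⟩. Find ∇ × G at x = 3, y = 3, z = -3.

(∇×G)₁ = ∂G₃/∂y − ∂G₂/∂z = -2*x*z
(∇×G)₂ = ∂G₁/∂z − ∂G₃/∂x = 6*x^2*z + 2*y*z
(∇×G)₃ = ∂G₂/∂x − ∂G₁/∂y = 36*y + 7
∇×G = (-2*x*z, 6*x^2*z + 2*y*z, 36*y + 7)
At (3, 3, -3): (18, -180, 115).

(18, -180, 115)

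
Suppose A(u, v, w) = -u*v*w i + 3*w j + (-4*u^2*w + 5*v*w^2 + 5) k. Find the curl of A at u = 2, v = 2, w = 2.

(17, 28, 4)

(∇×A)₁ = ∂A₃/∂v − ∂A₂/∂w = 5*w^2 - 3
(∇×A)₂ = ∂A₁/∂w − ∂A₃/∂u = -u*v + 8*u*w
(∇×A)₃ = ∂A₂/∂u − ∂A₁/∂v = u*w
∇×A = (5*w^2 - 3, -u*v + 8*u*w, u*w)
At (2, 2, 2): (17, 28, 4).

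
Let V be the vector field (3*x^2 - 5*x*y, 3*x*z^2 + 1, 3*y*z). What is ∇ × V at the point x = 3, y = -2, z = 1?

(∇×V)₁ = ∂V₃/∂y − ∂V₂/∂z = -6*x*z + 3*z
(∇×V)₂ = ∂V₁/∂z − ∂V₃/∂x = 0
(∇×V)₃ = ∂V₂/∂x − ∂V₁/∂y = 5*x + 3*z^2
∇×V = (-6*x*z + 3*z, 0, 5*x + 3*z^2)
At (3, -2, 1): (-15, 0, 18).

(-15, 0, 18)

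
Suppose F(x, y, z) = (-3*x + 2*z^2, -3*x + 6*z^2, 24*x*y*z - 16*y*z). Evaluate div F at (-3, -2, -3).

173

∂F₁/∂x = -3
∂F₂/∂y = 0
∂F₃/∂z = 24*x*y - 16*y
∇·F = 24*x*y - 16*y - 3
At (-3, -2, -3): 173.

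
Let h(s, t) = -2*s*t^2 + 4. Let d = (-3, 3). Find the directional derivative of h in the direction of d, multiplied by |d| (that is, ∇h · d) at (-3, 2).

96

∂h/∂s = -2*t^2
∂h/∂t = -4*s*t
∇h at (-3, 2) = (-8, 24)
∇h · d = (-8)(-3) + (24)(3) = 96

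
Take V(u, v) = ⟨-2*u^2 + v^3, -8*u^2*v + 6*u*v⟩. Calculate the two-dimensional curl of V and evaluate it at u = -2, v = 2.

∂V₂/∂u = -16*u*v + 6*v
∂V₁/∂v = 3*v^2
Scalar curl = -16*u*v - 3*v^2 + 6*v
At (-2, 2): 64.

64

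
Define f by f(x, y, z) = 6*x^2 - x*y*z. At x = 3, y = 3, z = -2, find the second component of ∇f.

(∇f)_2 = ∂f/∂y = -x*z
At (3, 3, -2): 6.

6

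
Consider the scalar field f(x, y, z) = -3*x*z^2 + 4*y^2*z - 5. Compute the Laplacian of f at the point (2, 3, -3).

∂²f/∂x² = 0
∂²f/∂y² = 8*z
∂²f/∂z² = -6*x
∇²f = -6*x + 8*z
At (2, 3, -3): -36.

-36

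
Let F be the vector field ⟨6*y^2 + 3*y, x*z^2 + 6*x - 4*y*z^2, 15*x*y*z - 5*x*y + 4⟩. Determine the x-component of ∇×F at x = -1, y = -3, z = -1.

42

(∇×F)_1 = ∂F₃/∂y − ∂F₂/∂z
= 15*x*z - 5*x − (2*x*z - 8*y*z)
= 13*x*z - 5*x + 8*y*z
At (-1, -3, -1): 42.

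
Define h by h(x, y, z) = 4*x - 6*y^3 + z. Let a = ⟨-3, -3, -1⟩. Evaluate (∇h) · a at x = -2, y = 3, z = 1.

∂h/∂x = 4
∂h/∂y = -18*y^2
∂h/∂z = 1
∇h at (-2, 3, 1) = (4, -162, 1)
∇h · a = (4)(-3) + (-162)(-3) + (1)(-1) = 473

473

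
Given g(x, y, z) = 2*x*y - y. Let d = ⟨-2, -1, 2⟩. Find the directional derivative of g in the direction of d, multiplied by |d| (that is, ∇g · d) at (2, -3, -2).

∂g/∂x = 2*y
∂g/∂y = 2*x - 1
∂g/∂z = 0
∇g at (2, -3, -2) = (-6, 3, 0)
∇g · d = (-6)(-2) + (3)(-1) + (0)(2) = 9

9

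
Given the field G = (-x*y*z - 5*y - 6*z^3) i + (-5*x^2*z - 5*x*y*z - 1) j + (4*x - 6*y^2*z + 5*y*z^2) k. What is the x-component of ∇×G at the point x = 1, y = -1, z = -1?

(∇×G)_1 = ∂G₃/∂y − ∂G₂/∂z
= -12*y*z + 5*z^2 − (-5*x^2 - 5*x*y)
= 5*x^2 + 5*x*y - 12*y*z + 5*z^2
At (1, -1, -1): -7.

-7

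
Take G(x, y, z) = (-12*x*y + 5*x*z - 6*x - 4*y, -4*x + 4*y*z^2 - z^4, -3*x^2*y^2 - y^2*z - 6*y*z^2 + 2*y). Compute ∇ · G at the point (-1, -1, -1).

∂G₁/∂x = -12*y + 5*z - 6
∂G₂/∂y = 4*z^2
∂G₃/∂z = -y^2 - 12*y*z
∇·G = -y^2 - 12*y*z - 12*y + 4*z^2 + 5*z - 6
At (-1, -1, -1): -8.

-8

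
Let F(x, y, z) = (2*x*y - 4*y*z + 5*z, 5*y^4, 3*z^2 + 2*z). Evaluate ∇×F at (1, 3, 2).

(∇×F)₁ = ∂F₃/∂y − ∂F₂/∂z = 0
(∇×F)₂ = ∂F₁/∂z − ∂F₃/∂x = -4*y + 5
(∇×F)₃ = ∂F₂/∂x − ∂F₁/∂y = -2*x + 4*z
∇×F = (0, -4*y + 5, -2*x + 4*z)
At (1, 3, 2): (0, -7, 6).

(0, -7, 6)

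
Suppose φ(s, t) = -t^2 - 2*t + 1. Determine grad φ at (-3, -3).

∂φ/∂s = 0
∂φ/∂t = -2*t - 2
∇φ = (0, -2*t - 2)
At (-3, -3): (0, 4).

(0, 4)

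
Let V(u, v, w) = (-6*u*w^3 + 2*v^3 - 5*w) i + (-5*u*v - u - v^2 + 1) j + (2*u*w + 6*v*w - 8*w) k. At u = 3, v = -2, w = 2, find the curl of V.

(12, -225, -15)

(∇×V)₁ = ∂V₃/∂v − ∂V₂/∂w = 6*w
(∇×V)₂ = ∂V₁/∂w − ∂V₃/∂u = -18*u*w^2 - 2*w - 5
(∇×V)₃ = ∂V₂/∂u − ∂V₁/∂v = -6*v^2 - 5*v - 1
∇×V = (6*w, -18*u*w^2 - 2*w - 5, -6*v^2 - 5*v - 1)
At (3, -2, 2): (12, -225, -15).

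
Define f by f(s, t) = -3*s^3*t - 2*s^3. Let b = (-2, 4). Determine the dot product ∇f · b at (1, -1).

∂f/∂s = -9*s^2*t - 6*s^2
∂f/∂t = -3*s^3
∇f at (1, -1) = (3, -3)
∇f · b = (3)(-2) + (-3)(4) = -18

-18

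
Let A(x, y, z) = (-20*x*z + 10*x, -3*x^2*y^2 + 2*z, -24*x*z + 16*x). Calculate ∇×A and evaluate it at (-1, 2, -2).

(∇×A)₁ = ∂A₃/∂y − ∂A₂/∂z = -2
(∇×A)₂ = ∂A₁/∂z − ∂A₃/∂x = -20*x + 24*z - 16
(∇×A)₃ = ∂A₂/∂x − ∂A₁/∂y = -6*x*y^2
∇×A = (-2, -20*x + 24*z - 16, -6*x*y^2)
At (-1, 2, -2): (-2, -44, 24).

(-2, -44, 24)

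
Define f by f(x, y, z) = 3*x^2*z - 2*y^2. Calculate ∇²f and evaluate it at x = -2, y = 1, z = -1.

-10

∂²f/∂x² = 6*z
∂²f/∂y² = -4
∂²f/∂z² = 0
∇²f = 6*z - 4
At (-2, 1, -1): -10.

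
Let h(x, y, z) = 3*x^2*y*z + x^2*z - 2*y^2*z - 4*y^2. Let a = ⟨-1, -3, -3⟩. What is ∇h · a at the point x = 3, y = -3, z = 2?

∂h/∂x = 6*x*y*z + 2*x*z
∂h/∂y = 3*x^2*z - 4*y*z - 8*y
∂h/∂z = 3*x^2*y + x^2 - 2*y^2
∇h at (3, -3, 2) = (-96, 102, -90)
∇h · a = (-96)(-1) + (102)(-3) + (-90)(-3) = 60

60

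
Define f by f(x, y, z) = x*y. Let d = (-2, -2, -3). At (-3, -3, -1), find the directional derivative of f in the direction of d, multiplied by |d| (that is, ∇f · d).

∂f/∂x = y
∂f/∂y = x
∂f/∂z = 0
∇f at (-3, -3, -1) = (-3, -3, 0)
∇f · d = (-3)(-2) + (-3)(-2) + (0)(-3) = 12

12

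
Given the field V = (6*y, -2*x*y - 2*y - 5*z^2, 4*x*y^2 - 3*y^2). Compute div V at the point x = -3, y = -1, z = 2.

4

∂V₁/∂x = 0
∂V₂/∂y = -2*x - 2
∂V₃/∂z = 0
∇·V = -2*x - 2
At (-3, -1, 2): 4.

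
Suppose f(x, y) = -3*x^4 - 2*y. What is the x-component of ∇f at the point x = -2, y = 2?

96

(∇f)_1 = ∂f/∂x = -12*x^3
At (-2, 2): 96.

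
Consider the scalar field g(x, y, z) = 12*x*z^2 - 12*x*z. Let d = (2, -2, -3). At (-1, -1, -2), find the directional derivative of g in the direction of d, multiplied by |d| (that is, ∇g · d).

∂g/∂x = 12*z^2 - 12*z
∂g/∂y = 0
∂g/∂z = 24*x*z - 12*x
∇g at (-1, -1, -2) = (72, 0, 60)
∇g · d = (72)(2) + (0)(-2) + (60)(-3) = -36

-36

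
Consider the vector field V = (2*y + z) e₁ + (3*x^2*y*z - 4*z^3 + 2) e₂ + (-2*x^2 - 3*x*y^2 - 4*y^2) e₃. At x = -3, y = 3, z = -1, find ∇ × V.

(∇×V)₁ = ∂V₃/∂y − ∂V₂/∂z = -3*x^2*y - 6*x*y - 8*y + 12*z^2
(∇×V)₂ = ∂V₁/∂z − ∂V₃/∂x = 4*x + 3*y^2 + 1
(∇×V)₃ = ∂V₂/∂x − ∂V₁/∂y = 6*x*y*z - 2
∇×V = (-3*x^2*y - 6*x*y - 8*y + 12*z^2, 4*x + 3*y^2 + 1, 6*x*y*z - 2)
At (-3, 3, -1): (-39, 16, 52).

(-39, 16, 52)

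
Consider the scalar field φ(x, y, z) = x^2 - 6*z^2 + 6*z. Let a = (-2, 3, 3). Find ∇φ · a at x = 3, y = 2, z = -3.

∂φ/∂x = 2*x
∂φ/∂y = 0
∂φ/∂z = -12*z + 6
∇φ at (3, 2, -3) = (6, 0, 42)
∇φ · a = (6)(-2) + (0)(3) + (42)(3) = 114

114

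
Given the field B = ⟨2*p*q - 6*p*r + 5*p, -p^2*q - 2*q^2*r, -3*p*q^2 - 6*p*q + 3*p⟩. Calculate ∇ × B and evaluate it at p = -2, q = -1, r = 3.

(2, 6, 0)

(∇×B)₁ = ∂B₃/∂q − ∂B₂/∂r = -6*p*q - 6*p + 2*q^2
(∇×B)₂ = ∂B₁/∂r − ∂B₃/∂p = -6*p + 3*q^2 + 6*q - 3
(∇×B)₃ = ∂B₂/∂p − ∂B₁/∂q = -2*p*q - 2*p
∇×B = (-6*p*q - 6*p + 2*q^2, -6*p + 3*q^2 + 6*q - 3, -2*p*q - 2*p)
At (-2, -1, 3): (2, 6, 0).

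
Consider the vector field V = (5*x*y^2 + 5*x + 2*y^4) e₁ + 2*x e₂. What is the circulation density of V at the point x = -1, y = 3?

-184

∂V₂/∂x = 2
∂V₁/∂y = 10*x*y + 8*y^3
Scalar curl = -10*x*y - 8*y^3 + 2
At (-1, 3): -184.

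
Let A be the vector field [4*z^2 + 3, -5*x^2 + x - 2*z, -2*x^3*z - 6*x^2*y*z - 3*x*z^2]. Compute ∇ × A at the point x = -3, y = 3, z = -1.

(∇×A)₁ = ∂A₃/∂y − ∂A₂/∂z = -6*x^2*z + 2
(∇×A)₂ = ∂A₁/∂z − ∂A₃/∂x = 6*x^2*z + 12*x*y*z + 3*z^2 + 8*z
(∇×A)₃ = ∂A₂/∂x − ∂A₁/∂y = -10*x + 1
∇×A = (-6*x^2*z + 2, 6*x^2*z + 12*x*y*z + 3*z^2 + 8*z, -10*x + 1)
At (-3, 3, -1): (56, 49, 31).

(56, 49, 31)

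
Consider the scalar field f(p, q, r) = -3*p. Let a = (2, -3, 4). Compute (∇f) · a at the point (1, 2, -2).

-6

∂f/∂p = -3
∂f/∂q = 0
∂f/∂r = 0
∇f at (1, 2, -2) = (-3, 0, 0)
∇f · a = (-3)(2) + (0)(-3) + (0)(4) = -6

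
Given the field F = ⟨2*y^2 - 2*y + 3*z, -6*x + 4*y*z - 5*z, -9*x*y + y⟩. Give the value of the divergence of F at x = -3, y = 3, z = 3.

∂F₁/∂x = 0
∂F₂/∂y = 4*z
∂F₃/∂z = 0
∇·F = 4*z
At (-3, 3, 3): 12.

12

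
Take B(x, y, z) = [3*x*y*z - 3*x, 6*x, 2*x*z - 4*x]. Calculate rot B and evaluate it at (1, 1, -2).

(∇×B)₁ = ∂B₃/∂y − ∂B₂/∂z = 0
(∇×B)₂ = ∂B₁/∂z − ∂B₃/∂x = 3*x*y - 2*z + 4
(∇×B)₃ = ∂B₂/∂x − ∂B₁/∂y = -3*x*z + 6
∇×B = (0, 3*x*y - 2*z + 4, -3*x*z + 6)
At (1, 1, -2): (0, 11, 12).

(0, 11, 12)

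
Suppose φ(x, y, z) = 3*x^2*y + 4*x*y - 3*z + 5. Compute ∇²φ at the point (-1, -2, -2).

∂²φ/∂x² = 6*y
∂²φ/∂y² = 0
∂²φ/∂z² = 0
∇²φ = 6*y
At (-1, -2, -2): -12.

-12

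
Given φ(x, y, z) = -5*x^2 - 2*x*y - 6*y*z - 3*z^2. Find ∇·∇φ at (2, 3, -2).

∂²φ/∂x² = -10
∂²φ/∂y² = 0
∂²φ/∂z² = -6
∇²φ = -16
At (2, 3, -2): -16.

-16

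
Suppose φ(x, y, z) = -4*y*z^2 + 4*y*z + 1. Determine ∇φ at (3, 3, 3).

∂φ/∂x = 0
∂φ/∂y = -4*z^2 + 4*z
∂φ/∂z = -8*y*z + 4*y
∇φ = (0, -4*z^2 + 4*z, -8*y*z + 4*y)
At (3, 3, 3): (0, -24, -60).

(0, -24, -60)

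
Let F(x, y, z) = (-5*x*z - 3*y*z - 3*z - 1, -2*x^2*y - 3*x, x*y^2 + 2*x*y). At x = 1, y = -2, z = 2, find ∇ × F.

(-2, -2, 11)

(∇×F)₁ = ∂F₃/∂y − ∂F₂/∂z = 2*x*y + 2*x
(∇×F)₂ = ∂F₁/∂z − ∂F₃/∂x = -5*x - y^2 - 5*y - 3
(∇×F)₃ = ∂F₂/∂x − ∂F₁/∂y = -4*x*y + 3*z - 3
∇×F = (2*x*y + 2*x, -5*x - y^2 - 5*y - 3, -4*x*y + 3*z - 3)
At (1, -2, 2): (-2, -2, 11).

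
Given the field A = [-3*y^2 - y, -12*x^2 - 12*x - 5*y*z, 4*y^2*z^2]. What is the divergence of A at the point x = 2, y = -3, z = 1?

67

∂A₁/∂x = 0
∂A₂/∂y = -5*z
∂A₃/∂z = 8*y^2*z
∇·A = 8*y^2*z - 5*z
At (2, -3, 1): 67.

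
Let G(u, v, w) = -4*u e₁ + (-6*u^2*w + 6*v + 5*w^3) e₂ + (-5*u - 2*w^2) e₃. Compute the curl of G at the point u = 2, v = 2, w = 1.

(∇×G)₁ = ∂G₃/∂v − ∂G₂/∂w = 6*u^2 - 15*w^2
(∇×G)₂ = ∂G₁/∂w − ∂G₃/∂u = 5
(∇×G)₃ = ∂G₂/∂u − ∂G₁/∂v = -12*u*w
∇×G = (6*u^2 - 15*w^2, 5, -12*u*w)
At (2, 2, 1): (9, 5, -24).

(9, 5, -24)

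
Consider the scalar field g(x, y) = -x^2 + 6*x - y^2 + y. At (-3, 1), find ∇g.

(12, -1)

∂g/∂x = -2*x + 6
∂g/∂y = -2*y + 1
∇g = (-2*x + 6, -2*y + 1)
At (-3, 1): (12, -1).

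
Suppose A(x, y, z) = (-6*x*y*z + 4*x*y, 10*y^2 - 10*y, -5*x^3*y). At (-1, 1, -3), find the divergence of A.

∂A₁/∂x = -6*y*z + 4*y
∂A₂/∂y = 20*y - 10
∂A₃/∂z = 0
∇·A = -6*y*z + 24*y - 10
At (-1, 1, -3): 32.

32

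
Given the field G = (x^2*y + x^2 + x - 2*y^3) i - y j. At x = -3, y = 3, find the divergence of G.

∂G₁/∂x = 2*x*y + 2*x + 1
∂G₂/∂y = -1
∇·G = 2*x*y + 2*x
At (-3, 3): -24.

-24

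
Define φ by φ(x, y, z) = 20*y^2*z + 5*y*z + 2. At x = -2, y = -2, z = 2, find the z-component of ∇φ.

(∇φ)_3 = ∂φ/∂z = 20*y^2 + 5*y
At (-2, -2, 2): 70.

70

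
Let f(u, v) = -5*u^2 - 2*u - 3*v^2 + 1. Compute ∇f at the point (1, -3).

∂f/∂u = -10*u - 2
∂f/∂v = -6*v
∇f = (-10*u - 2, -6*v)
At (1, -3): (-12, 18).

(-12, 18)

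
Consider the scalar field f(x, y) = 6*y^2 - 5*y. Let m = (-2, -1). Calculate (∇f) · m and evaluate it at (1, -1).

∂f/∂x = 0
∂f/∂y = 12*y - 5
∇f at (1, -1) = (0, -17)
∇f · m = (0)(-2) + (-17)(-1) = 17

17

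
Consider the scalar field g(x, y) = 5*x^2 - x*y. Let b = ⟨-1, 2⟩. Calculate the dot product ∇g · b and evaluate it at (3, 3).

∂g/∂x = 10*x - y
∂g/∂y = -x
∇g at (3, 3) = (27, -3)
∇g · b = (27)(-1) + (-3)(2) = -33

-33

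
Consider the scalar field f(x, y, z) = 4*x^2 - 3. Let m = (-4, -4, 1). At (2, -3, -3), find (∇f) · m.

∂f/∂x = 8*x
∂f/∂y = 0
∂f/∂z = 0
∇f at (2, -3, -3) = (16, 0, 0)
∇f · m = (16)(-4) + (0)(-4) + (0)(1) = -64

-64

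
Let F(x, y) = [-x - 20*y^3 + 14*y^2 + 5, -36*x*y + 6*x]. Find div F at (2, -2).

∂F₁/∂x = -1
∂F₂/∂y = -36*x
∇·F = -36*x - 1
At (2, -2): -73.

-73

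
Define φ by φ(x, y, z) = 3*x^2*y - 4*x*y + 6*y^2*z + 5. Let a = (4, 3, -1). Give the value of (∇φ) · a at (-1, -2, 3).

-139

∂φ/∂x = 6*x*y - 4*y
∂φ/∂y = 3*x^2 - 4*x + 12*y*z
∂φ/∂z = 6*y^2
∇φ at (-1, -2, 3) = (20, -65, 24)
∇φ · a = (20)(4) + (-65)(3) + (24)(-1) = -139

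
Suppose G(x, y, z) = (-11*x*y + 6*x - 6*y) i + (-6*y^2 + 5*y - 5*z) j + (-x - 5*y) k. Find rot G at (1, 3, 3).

(0, 1, 17)

(∇×G)₁ = ∂G₃/∂y − ∂G₂/∂z = 0
(∇×G)₂ = ∂G₁/∂z − ∂G₃/∂x = 1
(∇×G)₃ = ∂G₂/∂x − ∂G₁/∂y = 11*x + 6
∇×G = (0, 1, 11*x + 6)
At (1, 3, 3): (0, 1, 17).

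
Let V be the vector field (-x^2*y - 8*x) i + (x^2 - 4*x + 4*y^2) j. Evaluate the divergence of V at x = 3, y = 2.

∂V₁/∂x = -2*x*y - 8
∂V₂/∂y = 8*y
∇·V = -2*x*y + 8*y - 8
At (3, 2): -4.

-4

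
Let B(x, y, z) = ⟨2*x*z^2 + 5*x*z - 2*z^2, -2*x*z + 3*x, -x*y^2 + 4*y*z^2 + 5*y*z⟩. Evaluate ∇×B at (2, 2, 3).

(∇×B)₁ = ∂B₃/∂y − ∂B₂/∂z = -2*x*y + 2*x + 4*z^2 + 5*z
(∇×B)₂ = ∂B₁/∂z − ∂B₃/∂x = 4*x*z + 5*x + y^2 - 4*z
(∇×B)₃ = ∂B₂/∂x − ∂B₁/∂y = -2*z + 3
∇×B = (-2*x*y + 2*x + 4*z^2 + 5*z, 4*x*z + 5*x + y^2 - 4*z, -2*z + 3)
At (2, 2, 3): (47, 26, -3).

(47, 26, -3)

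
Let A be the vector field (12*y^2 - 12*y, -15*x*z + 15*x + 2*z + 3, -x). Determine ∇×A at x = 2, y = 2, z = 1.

(∇×A)₁ = ∂A₃/∂y − ∂A₂/∂z = 15*x - 2
(∇×A)₂ = ∂A₁/∂z − ∂A₃/∂x = 1
(∇×A)₃ = ∂A₂/∂x − ∂A₁/∂y = -24*y - 15*z + 27
∇×A = (15*x - 2, 1, -24*y - 15*z + 27)
At (2, 2, 1): (28, 1, -36).

(28, 1, -36)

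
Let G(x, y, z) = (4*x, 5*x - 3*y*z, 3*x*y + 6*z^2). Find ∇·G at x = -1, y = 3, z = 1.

∂G₁/∂x = 4
∂G₂/∂y = -3*z
∂G₃/∂z = 12*z
∇·G = 9*z + 4
At (-1, 3, 1): 13.

13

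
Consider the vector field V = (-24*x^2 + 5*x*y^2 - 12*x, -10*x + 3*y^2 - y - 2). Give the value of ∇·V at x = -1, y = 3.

∂V₁/∂x = -48*x + 5*y^2 - 12
∂V₂/∂y = 6*y - 1
∇·V = -48*x + 5*y^2 + 6*y - 13
At (-1, 3): 98.

98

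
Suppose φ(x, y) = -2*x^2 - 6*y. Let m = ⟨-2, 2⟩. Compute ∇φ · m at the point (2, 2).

∂φ/∂x = -4*x
∂φ/∂y = -6
∇φ at (2, 2) = (-8, -6)
∇φ · m = (-8)(-2) + (-6)(2) = 4

4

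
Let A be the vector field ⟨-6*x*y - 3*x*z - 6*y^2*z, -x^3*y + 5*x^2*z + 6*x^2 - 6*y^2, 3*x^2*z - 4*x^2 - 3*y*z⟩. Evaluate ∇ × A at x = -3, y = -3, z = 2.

(-51, -33, -105)

(∇×A)₁ = ∂A₃/∂y − ∂A₂/∂z = -5*x^2 - 3*z
(∇×A)₂ = ∂A₁/∂z − ∂A₃/∂x = -6*x*z + 5*x - 6*y^2
(∇×A)₃ = ∂A₂/∂x − ∂A₁/∂y = -3*x^2*y + 10*x*z + 18*x + 12*y*z
∇×A = (-5*x^2 - 3*z, -6*x*z + 5*x - 6*y^2, -3*x^2*y + 10*x*z + 18*x + 12*y*z)
At (-3, -3, 2): (-51, -33, -105).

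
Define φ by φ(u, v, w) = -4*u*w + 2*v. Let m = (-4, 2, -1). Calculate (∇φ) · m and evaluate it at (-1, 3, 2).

32

∂φ/∂u = -4*w
∂φ/∂v = 2
∂φ/∂w = -4*u
∇φ at (-1, 3, 2) = (-8, 2, 4)
∇φ · m = (-8)(-4) + (2)(2) + (4)(-1) = 32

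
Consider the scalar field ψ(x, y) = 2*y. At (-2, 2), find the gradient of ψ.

∂ψ/∂x = 0
∂ψ/∂y = 2
∇ψ = (0, 2)
At (-2, 2): (0, 2).

(0, 2)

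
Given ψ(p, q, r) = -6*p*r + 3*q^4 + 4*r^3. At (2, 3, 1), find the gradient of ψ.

(-6, 324, 0)

∂ψ/∂p = -6*r
∂ψ/∂q = 12*q^3
∂ψ/∂r = -6*p + 12*r^2
∇ψ = (-6*r, 12*q^3, -6*p + 12*r^2)
At (2, 3, 1): (-6, 324, 0).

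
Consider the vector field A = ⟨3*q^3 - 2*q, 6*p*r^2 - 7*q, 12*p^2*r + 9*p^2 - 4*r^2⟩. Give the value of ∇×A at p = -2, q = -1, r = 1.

(∇×A)₁ = ∂A₃/∂q − ∂A₂/∂r = -12*p*r
(∇×A)₂ = ∂A₁/∂r − ∂A₃/∂p = -24*p*r - 18*p
(∇×A)₃ = ∂A₂/∂p − ∂A₁/∂q = -9*q^2 + 6*r^2 + 2
∇×A = (-12*p*r, -24*p*r - 18*p, -9*q^2 + 6*r^2 + 2)
At (-2, -1, 1): (24, 84, -1).

(24, 84, -1)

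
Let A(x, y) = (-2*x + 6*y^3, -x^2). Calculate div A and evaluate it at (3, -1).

-2

∂A₁/∂x = -2
∂A₂/∂y = 0
∇·A = -2
At (3, -1): -2.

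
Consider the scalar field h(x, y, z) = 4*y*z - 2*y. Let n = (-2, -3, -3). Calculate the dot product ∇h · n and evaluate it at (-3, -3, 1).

30

∂h/∂x = 0
∂h/∂y = 4*z - 2
∂h/∂z = 4*y
∇h at (-3, -3, 1) = (0, 2, -12)
∇h · n = (0)(-2) + (2)(-3) + (-12)(-3) = 30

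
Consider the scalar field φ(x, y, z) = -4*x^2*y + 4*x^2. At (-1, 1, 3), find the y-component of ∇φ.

-4

(∇φ)_2 = ∂φ/∂y = -4*x^2
At (-1, 1, 3): -4.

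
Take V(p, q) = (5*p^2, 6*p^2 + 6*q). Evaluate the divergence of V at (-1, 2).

∂V₁/∂p = 10*p
∂V₂/∂q = 6
∇·V = 10*p + 6
At (-1, 2): -4.

-4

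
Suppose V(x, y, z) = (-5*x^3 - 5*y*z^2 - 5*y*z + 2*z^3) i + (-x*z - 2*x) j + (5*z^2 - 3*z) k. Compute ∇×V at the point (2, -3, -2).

(∇×V)₁ = ∂V₃/∂y − ∂V₂/∂z = x
(∇×V)₂ = ∂V₁/∂z − ∂V₃/∂x = -10*y*z - 5*y + 6*z^2
(∇×V)₃ = ∂V₂/∂x − ∂V₁/∂y = 5*z^2 + 4*z - 2
∇×V = (x, -10*y*z - 5*y + 6*z^2, 5*z^2 + 4*z - 2)
At (2, -3, -2): (2, -21, 10).

(2, -21, 10)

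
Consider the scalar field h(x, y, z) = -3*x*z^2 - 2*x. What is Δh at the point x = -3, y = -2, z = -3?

18

∂²h/∂x² = 0
∂²h/∂y² = 0
∂²h/∂z² = -6*x
∇²h = -6*x
At (-3, -2, -3): 18.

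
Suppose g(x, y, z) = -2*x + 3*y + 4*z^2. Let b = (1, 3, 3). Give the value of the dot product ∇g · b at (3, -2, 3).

∂g/∂x = -2
∂g/∂y = 3
∂g/∂z = 8*z
∇g at (3, -2, 3) = (-2, 3, 24)
∇g · b = (-2)(1) + (3)(3) + (24)(3) = 79

79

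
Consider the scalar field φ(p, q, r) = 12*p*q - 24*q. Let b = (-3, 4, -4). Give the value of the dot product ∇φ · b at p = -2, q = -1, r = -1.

∂φ/∂p = 12*q
∂φ/∂q = 12*p - 24
∂φ/∂r = 0
∇φ at (-2, -1, -1) = (-12, -48, 0)
∇φ · b = (-12)(-3) + (-48)(4) + (0)(-4) = -156

-156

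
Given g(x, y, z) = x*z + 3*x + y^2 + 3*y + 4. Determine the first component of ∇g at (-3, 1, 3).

(∇g)_1 = ∂g/∂x = z + 3
At (-3, 1, 3): 6.

6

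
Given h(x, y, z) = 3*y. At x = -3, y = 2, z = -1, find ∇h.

∂h/∂x = 0
∂h/∂y = 3
∂h/∂z = 0
∇h = (0, 3, 0)
At (-3, 2, -1): (0, 3, 0).

(0, 3, 0)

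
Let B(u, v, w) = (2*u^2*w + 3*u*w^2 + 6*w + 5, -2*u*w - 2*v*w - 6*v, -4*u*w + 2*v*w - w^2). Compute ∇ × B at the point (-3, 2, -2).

(-6, 52, 4)

(∇×B)₁ = ∂B₃/∂v − ∂B₂/∂w = 2*u + 2*v + 2*w
(∇×B)₂ = ∂B₁/∂w − ∂B₃/∂u = 2*u^2 + 6*u*w + 4*w + 6
(∇×B)₃ = ∂B₂/∂u − ∂B₁/∂v = -2*w
∇×B = (2*u + 2*v + 2*w, 2*u^2 + 6*u*w + 4*w + 6, -2*w)
At (-3, 2, -2): (-6, 52, 4).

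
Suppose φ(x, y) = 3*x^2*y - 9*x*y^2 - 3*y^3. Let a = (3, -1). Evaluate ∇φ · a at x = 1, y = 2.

-3

∂φ/∂x = 6*x*y - 9*y^2
∂φ/∂y = 3*x^2 - 18*x*y - 9*y^2
∇φ at (1, 2) = (-24, -69)
∇φ · a = (-24)(3) + (-69)(-1) = -3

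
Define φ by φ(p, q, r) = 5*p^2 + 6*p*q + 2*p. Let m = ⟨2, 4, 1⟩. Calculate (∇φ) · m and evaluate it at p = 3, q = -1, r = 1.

∂φ/∂p = 10*p + 6*q + 2
∂φ/∂q = 6*p
∂φ/∂r = 0
∇φ at (3, -1, 1) = (26, 18, 0)
∇φ · m = (26)(2) + (18)(4) + (0)(1) = 124

124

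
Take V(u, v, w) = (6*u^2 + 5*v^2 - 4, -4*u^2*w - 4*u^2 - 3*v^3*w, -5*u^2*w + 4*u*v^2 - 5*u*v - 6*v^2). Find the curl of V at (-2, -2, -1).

(58, -6, 20)

(∇×V)₁ = ∂V₃/∂v − ∂V₂/∂w = 4*u^2 + 8*u*v - 5*u + 3*v^3 - 12*v
(∇×V)₂ = ∂V₁/∂w − ∂V₃/∂u = 10*u*w - 4*v^2 + 5*v
(∇×V)₃ = ∂V₂/∂u − ∂V₁/∂v = -8*u*w - 8*u - 10*v
∇×V = (4*u^2 + 8*u*v - 5*u + 3*v^3 - 12*v, 10*u*w - 4*v^2 + 5*v, -8*u*w - 8*u - 10*v)
At (-2, -2, -1): (58, -6, 20).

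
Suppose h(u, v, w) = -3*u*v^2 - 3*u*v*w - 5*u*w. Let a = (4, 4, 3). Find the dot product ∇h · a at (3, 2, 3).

∂h/∂u = -3*v^2 - 3*v*w - 5*w
∂h/∂v = -6*u*v - 3*u*w
∂h/∂w = -3*u*v - 5*u
∇h at (3, 2, 3) = (-45, -63, -33)
∇h · a = (-45)(4) + (-63)(4) + (-33)(3) = -531

-531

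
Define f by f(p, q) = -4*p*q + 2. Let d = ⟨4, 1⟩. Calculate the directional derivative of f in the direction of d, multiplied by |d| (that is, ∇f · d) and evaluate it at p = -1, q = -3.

52

∂f/∂p = -4*q
∂f/∂q = -4*p
∇f at (-1, -3) = (12, 4)
∇f · d = (12)(4) + (4)(1) = 52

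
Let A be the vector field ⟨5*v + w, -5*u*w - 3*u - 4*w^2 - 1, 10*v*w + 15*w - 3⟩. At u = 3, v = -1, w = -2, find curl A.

(-21, 1, 2)

(∇×A)₁ = ∂A₃/∂v − ∂A₂/∂w = 5*u + 18*w
(∇×A)₂ = ∂A₁/∂w − ∂A₃/∂u = 1
(∇×A)₃ = ∂A₂/∂u − ∂A₁/∂v = -5*w - 8
∇×A = (5*u + 18*w, 1, -5*w - 8)
At (3, -1, -2): (-21, 1, 2).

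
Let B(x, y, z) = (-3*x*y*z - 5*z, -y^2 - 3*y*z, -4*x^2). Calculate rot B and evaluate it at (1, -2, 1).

(-6, 9, 3)

(∇×B)₁ = ∂B₃/∂y − ∂B₂/∂z = 3*y
(∇×B)₂ = ∂B₁/∂z − ∂B₃/∂x = -3*x*y + 8*x - 5
(∇×B)₃ = ∂B₂/∂x − ∂B₁/∂y = 3*x*z
∇×B = (3*y, -3*x*y + 8*x - 5, 3*x*z)
At (1, -2, 1): (-6, 9, 3).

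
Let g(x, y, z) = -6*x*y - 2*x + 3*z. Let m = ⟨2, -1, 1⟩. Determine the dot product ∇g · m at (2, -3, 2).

47

∂g/∂x = -6*y - 2
∂g/∂y = -6*x
∂g/∂z = 3
∇g at (2, -3, 2) = (16, -12, 3)
∇g · m = (16)(2) + (-12)(-1) + (3)(1) = 47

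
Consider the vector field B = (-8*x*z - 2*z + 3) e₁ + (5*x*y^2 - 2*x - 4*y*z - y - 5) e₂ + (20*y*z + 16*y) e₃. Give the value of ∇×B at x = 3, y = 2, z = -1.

(∇×B)₁ = ∂B₃/∂y − ∂B₂/∂z = 4*y + 20*z + 16
(∇×B)₂ = ∂B₁/∂z − ∂B₃/∂x = -8*x - 2
(∇×B)₃ = ∂B₂/∂x − ∂B₁/∂y = 5*y^2 - 2
∇×B = (4*y + 20*z + 16, -8*x - 2, 5*y^2 - 2)
At (3, 2, -1): (4, -26, 18).

(4, -26, 18)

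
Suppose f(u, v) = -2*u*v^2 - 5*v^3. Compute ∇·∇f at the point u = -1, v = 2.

∂²f/∂u² = 0
∂²f/∂v² = -2*(2*u + 15*v)
∇²f = -4*u - 30*v
At (-1, 2): -56.

-56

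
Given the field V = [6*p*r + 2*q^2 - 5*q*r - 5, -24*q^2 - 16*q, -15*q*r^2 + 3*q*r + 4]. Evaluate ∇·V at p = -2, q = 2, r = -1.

∂V₁/∂p = 6*r
∂V₂/∂q = -48*q - 16
∂V₃/∂r = -30*q*r + 3*q
∇·V = -30*q*r - 45*q + 6*r - 16
At (-2, 2, -1): -52.

-52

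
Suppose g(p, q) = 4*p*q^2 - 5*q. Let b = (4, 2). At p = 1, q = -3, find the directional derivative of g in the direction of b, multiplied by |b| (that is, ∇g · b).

∂g/∂p = 4*q^2
∂g/∂q = 8*p*q - 5
∇g at (1, -3) = (36, -29)
∇g · b = (36)(4) + (-29)(2) = 86

86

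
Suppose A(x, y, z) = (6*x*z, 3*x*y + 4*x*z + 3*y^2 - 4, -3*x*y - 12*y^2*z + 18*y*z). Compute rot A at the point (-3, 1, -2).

(∇×A)₁ = ∂A₃/∂y − ∂A₂/∂z = -7*x - 24*y*z + 18*z
(∇×A)₂ = ∂A₁/∂z − ∂A₃/∂x = 6*x + 3*y
(∇×A)₃ = ∂A₂/∂x − ∂A₁/∂y = 3*y + 4*z
∇×A = (-7*x - 24*y*z + 18*z, 6*x + 3*y, 3*y + 4*z)
At (-3, 1, -2): (33, -15, -5).

(33, -15, -5)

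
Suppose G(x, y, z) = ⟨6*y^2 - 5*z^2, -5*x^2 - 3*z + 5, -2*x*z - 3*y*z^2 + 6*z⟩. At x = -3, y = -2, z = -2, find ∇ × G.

(-9, 16, 54)

(∇×G)₁ = ∂G₃/∂y − ∂G₂/∂z = -3*z^2 + 3
(∇×G)₂ = ∂G₁/∂z − ∂G₃/∂x = -8*z
(∇×G)₃ = ∂G₂/∂x − ∂G₁/∂y = -10*x - 12*y
∇×G = (-3*z^2 + 3, -8*z, -10*x - 12*y)
At (-3, -2, -2): (-9, 16, 54).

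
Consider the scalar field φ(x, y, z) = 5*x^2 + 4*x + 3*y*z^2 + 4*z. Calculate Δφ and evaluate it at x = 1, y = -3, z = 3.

∂²φ/∂x² = 10
∂²φ/∂y² = 0
∂²φ/∂z² = 6*y
∇²φ = 6*y + 10
At (1, -3, 3): -8.

-8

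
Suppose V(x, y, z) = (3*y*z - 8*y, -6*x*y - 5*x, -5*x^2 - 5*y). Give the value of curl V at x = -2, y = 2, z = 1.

(∇×V)₁ = ∂V₃/∂y − ∂V₂/∂z = -5
(∇×V)₂ = ∂V₁/∂z − ∂V₃/∂x = 10*x + 3*y
(∇×V)₃ = ∂V₂/∂x − ∂V₁/∂y = -6*y - 3*z + 3
∇×V = (-5, 10*x + 3*y, -6*y - 3*z + 3)
At (-2, 2, 1): (-5, -14, -12).

(-5, -14, -12)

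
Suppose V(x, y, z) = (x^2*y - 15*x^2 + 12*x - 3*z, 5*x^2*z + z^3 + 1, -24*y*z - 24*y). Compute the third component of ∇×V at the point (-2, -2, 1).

-24

(∇×V)_3 = ∂V₂/∂x − ∂V₁/∂y
= 10*x*z − (x^2)
= -x^2 + 10*x*z
At (-2, -2, 1): -24.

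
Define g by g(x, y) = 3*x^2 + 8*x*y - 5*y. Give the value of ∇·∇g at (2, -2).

6

∂²g/∂x² = 6
∂²g/∂y² = 0
∇²g = 6
At (2, -2): 6.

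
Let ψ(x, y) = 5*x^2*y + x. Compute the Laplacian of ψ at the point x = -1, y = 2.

20

∂²ψ/∂x² = 10*y
∂²ψ/∂y² = 0
∇²ψ = 10*y
At (-1, 2): 20.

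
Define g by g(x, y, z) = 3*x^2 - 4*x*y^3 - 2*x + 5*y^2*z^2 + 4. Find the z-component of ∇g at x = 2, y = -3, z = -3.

-270

(∇g)_3 = ∂g/∂z = 10*y^2*z
At (2, -3, -3): -270.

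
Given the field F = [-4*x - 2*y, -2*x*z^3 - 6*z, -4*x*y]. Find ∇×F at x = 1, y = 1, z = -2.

(26, 4, 18)

(∇×F)₁ = ∂F₃/∂y − ∂F₂/∂z = 6*x*z^2 - 4*x + 6
(∇×F)₂ = ∂F₁/∂z − ∂F₃/∂x = 4*y
(∇×F)₃ = ∂F₂/∂x − ∂F₁/∂y = -2*z^3 + 2
∇×F = (6*x*z^2 - 4*x + 6, 4*y, -2*z^3 + 2)
At (1, 1, -2): (26, 4, 18).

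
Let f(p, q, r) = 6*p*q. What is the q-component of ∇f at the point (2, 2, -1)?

12

(∇f)_2 = ∂f/∂q = 6*p
At (2, 2, -1): 12.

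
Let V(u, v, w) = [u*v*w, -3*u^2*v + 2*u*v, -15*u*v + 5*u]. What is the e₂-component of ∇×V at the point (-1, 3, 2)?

(∇×V)_2 = ∂V₁/∂w − ∂V₃/∂u
= u*v − (-15*v + 5)
= u*v + 15*v - 5
At (-1, 3, 2): 37.

37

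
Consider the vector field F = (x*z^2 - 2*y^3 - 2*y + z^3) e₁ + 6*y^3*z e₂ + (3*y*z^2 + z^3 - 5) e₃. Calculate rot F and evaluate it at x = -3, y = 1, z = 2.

(6, 0, 8)

(∇×F)₁ = ∂F₃/∂y − ∂F₂/∂z = -6*y^3 + 3*z^2
(∇×F)₂ = ∂F₁/∂z − ∂F₃/∂x = 2*x*z + 3*z^2
(∇×F)₃ = ∂F₂/∂x − ∂F₁/∂y = 6*y^2 + 2
∇×F = (-6*y^3 + 3*z^2, 2*x*z + 3*z^2, 6*y^2 + 2)
At (-3, 1, 2): (6, 0, 8).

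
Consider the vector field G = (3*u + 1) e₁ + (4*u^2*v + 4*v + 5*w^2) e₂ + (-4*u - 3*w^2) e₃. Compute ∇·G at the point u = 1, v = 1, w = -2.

23

∂G₁/∂u = 3
∂G₂/∂v = 4*u^2 + 4
∂G₃/∂w = -6*w
∇·G = 4*u^2 - 6*w + 7
At (1, 1, -2): 23.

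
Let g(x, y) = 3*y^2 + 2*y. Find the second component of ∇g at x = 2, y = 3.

20

(∇g)_2 = ∂g/∂y = 6*y + 2
At (2, 3): 20.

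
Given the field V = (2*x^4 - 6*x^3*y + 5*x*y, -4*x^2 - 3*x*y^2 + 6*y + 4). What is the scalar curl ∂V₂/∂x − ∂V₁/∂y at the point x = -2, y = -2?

∂V₂/∂x = -8*x - 3*y^2
∂V₁/∂y = -6*x^3 + 5*x
Scalar curl = 6*x^3 - 13*x - 3*y^2
At (-2, -2): -34.

-34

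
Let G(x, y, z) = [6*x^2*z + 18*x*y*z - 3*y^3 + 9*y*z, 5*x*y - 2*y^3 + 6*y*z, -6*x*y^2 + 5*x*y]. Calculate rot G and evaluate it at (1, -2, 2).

(41, -14, -28)

(∇×G)₁ = ∂G₃/∂y − ∂G₂/∂z = -12*x*y + 5*x - 6*y
(∇×G)₂ = ∂G₁/∂z − ∂G₃/∂x = 6*x^2 + 18*x*y + 6*y^2 + 4*y
(∇×G)₃ = ∂G₂/∂x − ∂G₁/∂y = -18*x*z + 9*y^2 + 5*y - 9*z
∇×G = (-12*x*y + 5*x - 6*y, 6*x^2 + 18*x*y + 6*y^2 + 4*y, -18*x*z + 9*y^2 + 5*y - 9*z)
At (1, -2, 2): (41, -14, -28).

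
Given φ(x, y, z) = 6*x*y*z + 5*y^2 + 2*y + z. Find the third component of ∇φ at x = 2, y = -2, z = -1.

-23

(∇φ)_3 = ∂φ/∂z = 6*x*y + 1
At (2, -2, -1): -23.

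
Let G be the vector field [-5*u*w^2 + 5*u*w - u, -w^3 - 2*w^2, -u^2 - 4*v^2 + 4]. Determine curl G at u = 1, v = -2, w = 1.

(∇×G)₁ = ∂G₃/∂v − ∂G₂/∂w = -8*v + 3*w^2 + 4*w
(∇×G)₂ = ∂G₁/∂w − ∂G₃/∂u = -10*u*w + 7*u
(∇×G)₃ = ∂G₂/∂u − ∂G₁/∂v = 0
∇×G = (-8*v + 3*w^2 + 4*w, -10*u*w + 7*u, 0)
At (1, -2, 1): (23, -3, 0).

(23, -3, 0)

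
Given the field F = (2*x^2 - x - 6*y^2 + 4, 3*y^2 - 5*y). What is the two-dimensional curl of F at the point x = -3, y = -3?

∂F₂/∂x = 0
∂F₁/∂y = -12*y
Scalar curl = 12*y
At (-3, -3): -36.

-36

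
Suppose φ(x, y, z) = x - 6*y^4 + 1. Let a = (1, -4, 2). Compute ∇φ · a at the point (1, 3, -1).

2593

∂φ/∂x = 1
∂φ/∂y = -24*y^3
∂φ/∂z = 0
∇φ at (1, 3, -1) = (1, -648, 0)
∇φ · a = (1)(1) + (-648)(-4) + (0)(2) = 2593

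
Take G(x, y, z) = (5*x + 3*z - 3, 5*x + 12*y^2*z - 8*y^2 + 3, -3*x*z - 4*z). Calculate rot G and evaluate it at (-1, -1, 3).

(-12, 12, 5)

(∇×G)₁ = ∂G₃/∂y − ∂G₂/∂z = -12*y^2
(∇×G)₂ = ∂G₁/∂z − ∂G₃/∂x = 3*z + 3
(∇×G)₃ = ∂G₂/∂x − ∂G₁/∂y = 5
∇×G = (-12*y^2, 3*z + 3, 5)
At (-1, -1, 3): (-12, 12, 5).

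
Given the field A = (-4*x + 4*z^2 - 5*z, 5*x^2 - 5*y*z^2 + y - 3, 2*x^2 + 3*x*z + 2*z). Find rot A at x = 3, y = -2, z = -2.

(40, -27, 30)

(∇×A)₁ = ∂A₃/∂y − ∂A₂/∂z = 10*y*z
(∇×A)₂ = ∂A₁/∂z − ∂A₃/∂x = -4*x + 5*z - 5
(∇×A)₃ = ∂A₂/∂x − ∂A₁/∂y = 10*x
∇×A = (10*y*z, -4*x + 5*z - 5, 10*x)
At (3, -2, -2): (40, -27, 30).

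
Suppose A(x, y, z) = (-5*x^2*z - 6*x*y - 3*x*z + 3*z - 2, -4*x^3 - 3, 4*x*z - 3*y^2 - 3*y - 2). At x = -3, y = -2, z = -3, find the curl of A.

(∇×A)₁ = ∂A₃/∂y − ∂A₂/∂z = -6*y - 3
(∇×A)₂ = ∂A₁/∂z − ∂A₃/∂x = -5*x^2 - 3*x - 4*z + 3
(∇×A)₃ = ∂A₂/∂x − ∂A₁/∂y = -12*x^2 + 6*x
∇×A = (-6*y - 3, -5*x^2 - 3*x - 4*z + 3, -12*x^2 + 6*x)
At (-3, -2, -3): (9, -21, -126).

(9, -21, -126)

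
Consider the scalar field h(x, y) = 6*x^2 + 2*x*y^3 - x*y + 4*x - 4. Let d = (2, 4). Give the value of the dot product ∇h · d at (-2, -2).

∂h/∂x = 12*x + 2*y^3 - y + 4
∂h/∂y = 6*x*y^2 - x
∇h at (-2, -2) = (-34, -46)
∇h · d = (-34)(2) + (-46)(4) = -252

-252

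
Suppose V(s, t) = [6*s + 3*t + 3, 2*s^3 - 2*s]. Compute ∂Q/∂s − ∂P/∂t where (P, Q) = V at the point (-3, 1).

49

∂V₂/∂s = 6*s^2 - 2
∂V₁/∂t = 3
Scalar curl = 6*s^2 - 5
At (-3, 1): 49.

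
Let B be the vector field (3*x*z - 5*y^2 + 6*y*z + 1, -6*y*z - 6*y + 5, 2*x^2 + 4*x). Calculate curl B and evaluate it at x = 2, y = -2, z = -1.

(-12, -18, -14)

(∇×B)₁ = ∂B₃/∂y − ∂B₂/∂z = 6*y
(∇×B)₂ = ∂B₁/∂z − ∂B₃/∂x = -x + 6*y - 4
(∇×B)₃ = ∂B₂/∂x − ∂B₁/∂y = 10*y - 6*z
∇×B = (6*y, -x + 6*y - 4, 10*y - 6*z)
At (2, -2, -1): (-12, -18, -14).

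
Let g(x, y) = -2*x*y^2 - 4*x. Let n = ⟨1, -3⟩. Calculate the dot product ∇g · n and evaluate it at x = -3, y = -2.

60

∂g/∂x = -2*y^2 - 4
∂g/∂y = -4*x*y
∇g at (-3, -2) = (-12, -24)
∇g · n = (-12)(1) + (-24)(-3) = 60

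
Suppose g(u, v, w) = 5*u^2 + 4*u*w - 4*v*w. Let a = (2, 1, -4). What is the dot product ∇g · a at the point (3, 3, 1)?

∂g/∂u = 10*u + 4*w
∂g/∂v = -4*w
∂g/∂w = 4*u - 4*v
∇g at (3, 3, 1) = (34, -4, 0)
∇g · a = (34)(2) + (-4)(1) + (0)(-4) = 64

64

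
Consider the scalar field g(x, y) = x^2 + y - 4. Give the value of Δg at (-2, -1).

∂²g/∂x² = 2
∂²g/∂y² = 0
∇²g = 2
At (-2, -1): 2.

2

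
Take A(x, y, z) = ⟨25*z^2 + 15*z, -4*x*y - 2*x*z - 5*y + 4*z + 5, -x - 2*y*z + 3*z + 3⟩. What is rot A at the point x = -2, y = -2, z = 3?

(-14, 166, 2)

(∇×A)₁ = ∂A₃/∂y − ∂A₂/∂z = 2*x - 2*z - 4
(∇×A)₂ = ∂A₁/∂z − ∂A₃/∂x = 50*z + 16
(∇×A)₃ = ∂A₂/∂x − ∂A₁/∂y = -4*y - 2*z
∇×A = (2*x - 2*z - 4, 50*z + 16, -4*y - 2*z)
At (-2, -2, 3): (-14, 166, 2).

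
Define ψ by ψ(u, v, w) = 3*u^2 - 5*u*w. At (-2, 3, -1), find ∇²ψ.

6

∂²ψ/∂u² = 6
∂²ψ/∂v² = 0
∂²ψ/∂w² = 0
∇²ψ = 6
At (-2, 3, -1): 6.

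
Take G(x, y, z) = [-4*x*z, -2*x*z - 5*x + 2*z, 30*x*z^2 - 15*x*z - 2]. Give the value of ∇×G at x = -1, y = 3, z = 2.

(-4, -86, -9)

(∇×G)₁ = ∂G₃/∂y − ∂G₂/∂z = 2*x - 2
(∇×G)₂ = ∂G₁/∂z − ∂G₃/∂x = -4*x - 30*z^2 + 15*z
(∇×G)₃ = ∂G₂/∂x − ∂G₁/∂y = -2*z - 5
∇×G = (2*x - 2, -4*x - 30*z^2 + 15*z, -2*z - 5)
At (-1, 3, 2): (-4, -86, -9).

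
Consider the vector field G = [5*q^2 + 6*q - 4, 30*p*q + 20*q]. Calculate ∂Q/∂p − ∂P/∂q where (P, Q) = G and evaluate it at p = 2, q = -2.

-46

∂G₂/∂p = 30*q
∂G₁/∂q = 10*q + 6
Scalar curl = 20*q - 6
At (2, -2): -46.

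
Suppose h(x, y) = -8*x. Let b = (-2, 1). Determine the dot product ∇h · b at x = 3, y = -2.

16

∂h/∂x = -8
∂h/∂y = 0
∇h at (3, -2) = (-8, 0)
∇h · b = (-8)(-2) + (0)(1) = 16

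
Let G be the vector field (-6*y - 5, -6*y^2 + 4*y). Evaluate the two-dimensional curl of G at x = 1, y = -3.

∂G₂/∂x = 0
∂G₁/∂y = -6
Scalar curl = 6
At (1, -3): 6.

6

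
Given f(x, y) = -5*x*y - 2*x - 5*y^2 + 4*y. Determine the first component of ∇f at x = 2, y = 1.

-7

(∇f)_1 = ∂f/∂x = -5*y - 2
At (2, 1): -7.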